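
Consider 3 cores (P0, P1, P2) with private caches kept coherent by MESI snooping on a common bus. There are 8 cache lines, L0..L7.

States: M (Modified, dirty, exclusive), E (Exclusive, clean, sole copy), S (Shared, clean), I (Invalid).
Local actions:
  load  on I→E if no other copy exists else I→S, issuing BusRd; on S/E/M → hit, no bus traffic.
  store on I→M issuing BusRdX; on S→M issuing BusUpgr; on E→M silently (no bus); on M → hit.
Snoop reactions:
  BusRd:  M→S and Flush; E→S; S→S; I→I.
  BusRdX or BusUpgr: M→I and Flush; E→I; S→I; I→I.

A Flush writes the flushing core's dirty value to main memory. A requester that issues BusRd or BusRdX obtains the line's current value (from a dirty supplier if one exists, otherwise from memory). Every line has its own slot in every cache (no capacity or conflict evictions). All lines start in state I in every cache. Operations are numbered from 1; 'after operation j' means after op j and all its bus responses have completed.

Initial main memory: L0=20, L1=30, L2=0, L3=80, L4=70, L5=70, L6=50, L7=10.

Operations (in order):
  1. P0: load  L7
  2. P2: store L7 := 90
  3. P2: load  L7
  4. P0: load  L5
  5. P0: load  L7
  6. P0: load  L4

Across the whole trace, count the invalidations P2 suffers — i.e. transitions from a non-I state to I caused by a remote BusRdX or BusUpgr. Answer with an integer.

1. P0: load  L7  bus=[BusRd]  L7: P0=E P1=I P2=I  mem[L7]=10
2. P2: store L7 := 90  bus=[BusRdX]  L7: P0=I P1=I P2=M  mem[L7]=10
3. P2: load  L7  bus=[-]  L7: P0=I P1=I P2=M  mem[L7]=10
4. P0: load  L5  bus=[BusRd]  L5: P0=E P1=I P2=I  mem[L5]=70
5. P0: load  L7  bus=[BusRd,Flush]  L7: P0=S P1=I P2=S  mem[L7]=90
6. P0: load  L4  bus=[BusRd]  L4: P0=E P1=I P2=I  mem[L4]=70

invalidations = 0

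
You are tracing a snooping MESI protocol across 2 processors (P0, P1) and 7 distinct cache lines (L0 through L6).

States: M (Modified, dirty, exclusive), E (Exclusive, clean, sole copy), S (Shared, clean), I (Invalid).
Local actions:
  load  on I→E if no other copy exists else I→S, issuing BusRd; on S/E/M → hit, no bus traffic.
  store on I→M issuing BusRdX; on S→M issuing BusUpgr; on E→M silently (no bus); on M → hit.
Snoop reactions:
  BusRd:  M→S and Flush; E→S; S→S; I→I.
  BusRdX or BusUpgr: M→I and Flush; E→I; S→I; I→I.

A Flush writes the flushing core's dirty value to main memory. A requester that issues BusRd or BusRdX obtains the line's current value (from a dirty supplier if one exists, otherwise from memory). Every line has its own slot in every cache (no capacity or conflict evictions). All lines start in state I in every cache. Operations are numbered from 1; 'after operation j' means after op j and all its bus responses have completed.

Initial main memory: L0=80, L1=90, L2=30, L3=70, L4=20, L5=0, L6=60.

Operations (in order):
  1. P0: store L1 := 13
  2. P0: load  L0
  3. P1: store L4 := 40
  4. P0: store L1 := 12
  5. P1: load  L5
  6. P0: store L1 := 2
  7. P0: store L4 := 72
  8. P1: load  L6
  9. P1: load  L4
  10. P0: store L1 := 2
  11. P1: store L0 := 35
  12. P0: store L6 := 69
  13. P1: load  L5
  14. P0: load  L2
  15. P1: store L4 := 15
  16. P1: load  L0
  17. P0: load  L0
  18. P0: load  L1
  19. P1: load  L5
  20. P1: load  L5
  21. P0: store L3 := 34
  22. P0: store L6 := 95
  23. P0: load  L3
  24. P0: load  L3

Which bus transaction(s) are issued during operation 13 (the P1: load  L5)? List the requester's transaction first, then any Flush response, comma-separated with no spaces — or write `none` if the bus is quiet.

bus = none

  op1 P0: store L1 := 13 → M/I on L1; bus BusRdX; mem=90
  op2 P0: load  L0 → E/I on L0; bus BusRd; mem=80
  op3 P1: store L4 := 40 → I/M on L4; bus BusRdX; mem=20
  op4 P0: store L1 := 12 → M/I on L1; bus (none); mem=90
  op5 P1: load  L5 → I/E on L5; bus BusRd; mem=0
  op6 P0: store L1 := 2 → M/I on L1; bus (none); mem=90
  op7 P0: store L4 := 72 → M/I on L4; bus BusRdX Flush; mem=40
  op8 P1: load  L6 → I/E on L6; bus BusRd; mem=60
  op9 P1: load  L4 → S/S on L4; bus BusRd Flush; mem=72
  op10 P0: store L1 := 2 → M/I on L1; bus (none); mem=90
  op11 P1: store L0 := 35 → I/M on L0; bus BusRdX; mem=80
  op12 P0: store L6 := 69 → M/I on L6; bus BusRdX; mem=60
  op13 P1: load  L5 → I/E on L5; bus (none); mem=0
  op14 P0: load  L2 → E/I on L2; bus BusRd; mem=30
  op15 P1: store L4 := 15 → I/M on L4; bus BusUpgr; mem=72
  op16 P1: load  L0 → I/M on L0; bus (none); mem=80
  op17 P0: load  L0 → S/S on L0; bus BusRd Flush; mem=35
  op18 P0: load  L1 → M/I on L1; bus (none); mem=90
  op19 P1: load  L5 → I/E on L5; bus (none); mem=0
  op20 P1: load  L5 → I/E on L5; bus (none); mem=0
  op21 P0: store L3 := 34 → M/I on L3; bus BusRdX; mem=70
  op22 P0: store L6 := 95 → M/I on L6; bus (none); mem=60
  op23 P0: load  L3 → M/I on L3; bus (none); mem=70
  op24 P0: load  L3 → M/I on L3; bus (none); mem=70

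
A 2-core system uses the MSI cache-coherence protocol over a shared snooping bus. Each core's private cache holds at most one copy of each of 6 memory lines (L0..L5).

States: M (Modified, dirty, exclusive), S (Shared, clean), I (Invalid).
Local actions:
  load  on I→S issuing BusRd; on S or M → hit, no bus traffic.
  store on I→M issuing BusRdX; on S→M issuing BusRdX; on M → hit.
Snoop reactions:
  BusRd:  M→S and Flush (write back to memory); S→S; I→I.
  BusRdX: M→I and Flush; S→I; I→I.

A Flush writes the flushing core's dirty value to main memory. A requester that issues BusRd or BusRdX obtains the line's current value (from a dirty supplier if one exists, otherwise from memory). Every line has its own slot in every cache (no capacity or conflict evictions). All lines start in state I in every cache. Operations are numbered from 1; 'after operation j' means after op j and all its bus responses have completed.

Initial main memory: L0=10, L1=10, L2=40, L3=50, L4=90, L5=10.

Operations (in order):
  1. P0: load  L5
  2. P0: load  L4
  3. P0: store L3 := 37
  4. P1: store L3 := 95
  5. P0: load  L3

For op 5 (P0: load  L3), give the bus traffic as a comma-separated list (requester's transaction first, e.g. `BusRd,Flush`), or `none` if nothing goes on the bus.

bus = BusRd,Flush

1. P0: load  L5  bus=[BusRd]  L5: P0=S P1=I  mem[L5]=10
2. P0: load  L4  bus=[BusRd]  L4: P0=S P1=I  mem[L4]=90
3. P0: store L3 := 37  bus=[BusRdX]  L3: P0=M P1=I  mem[L3]=50
4. P1: store L3 := 95  bus=[BusRdX,Flush]  L3: P0=I P1=M  mem[L3]=37
5. P0: load  L3  bus=[BusRd,Flush]  L3: P0=S P1=S  mem[L3]=95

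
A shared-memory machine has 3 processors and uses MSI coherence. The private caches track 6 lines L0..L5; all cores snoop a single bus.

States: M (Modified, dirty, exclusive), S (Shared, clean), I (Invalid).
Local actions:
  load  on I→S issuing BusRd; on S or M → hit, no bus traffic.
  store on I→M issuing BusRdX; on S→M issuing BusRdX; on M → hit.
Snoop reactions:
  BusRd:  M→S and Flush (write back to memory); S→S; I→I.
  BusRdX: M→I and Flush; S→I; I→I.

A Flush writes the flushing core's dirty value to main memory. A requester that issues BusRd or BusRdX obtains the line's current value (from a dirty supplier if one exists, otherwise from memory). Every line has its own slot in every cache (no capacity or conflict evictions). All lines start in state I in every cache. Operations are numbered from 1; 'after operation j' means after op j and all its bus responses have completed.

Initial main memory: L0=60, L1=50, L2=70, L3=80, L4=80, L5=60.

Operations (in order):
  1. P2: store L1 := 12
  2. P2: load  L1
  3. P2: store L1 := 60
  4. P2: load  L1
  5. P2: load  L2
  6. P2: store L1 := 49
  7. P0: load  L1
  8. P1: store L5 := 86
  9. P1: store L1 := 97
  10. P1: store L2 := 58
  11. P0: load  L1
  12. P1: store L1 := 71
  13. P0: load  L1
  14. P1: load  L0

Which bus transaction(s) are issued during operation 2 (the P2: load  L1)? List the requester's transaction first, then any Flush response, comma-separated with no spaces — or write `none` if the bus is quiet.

bus = none

step 1: P2: store L1 := 12  ⟶  IIM  (L1)  txn=BusRdX  M[L1]=50
step 2: P2: load  L1  ⟶  IIM  (L1)  txn=∅  M[L1]=50
step 3: P2: store L1 := 60  ⟶  IIM  (L1)  txn=∅  M[L1]=50
step 4: P2: load  L1  ⟶  IIM  (L1)  txn=∅  M[L1]=50
step 5: P2: load  L2  ⟶  IIS  (L2)  txn=BusRd  M[L2]=70
step 6: P2: store L1 := 49  ⟶  IIM  (L1)  txn=∅  M[L1]=50
step 7: P0: load  L1  ⟶  SIS  (L1)  txn=BusRd+Flush  M[L1]=49
step 8: P1: store L5 := 86  ⟶  IMI  (L5)  txn=BusRdX  M[L5]=60
step 9: P1: store L1 := 97  ⟶  IMI  (L1)  txn=BusRdX  M[L1]=49
step 10: P1: store L2 := 58  ⟶  IMI  (L2)  txn=BusRdX  M[L2]=70
step 11: P0: load  L1  ⟶  SSI  (L1)  txn=BusRd+Flush  M[L1]=97
step 12: P1: store L1 := 71  ⟶  IMI  (L1)  txn=BusRdX  M[L1]=97
step 13: P0: load  L1  ⟶  SSI  (L1)  txn=BusRd+Flush  M[L1]=71
step 14: P1: load  L0  ⟶  ISI  (L0)  txn=BusRd  M[L0]=60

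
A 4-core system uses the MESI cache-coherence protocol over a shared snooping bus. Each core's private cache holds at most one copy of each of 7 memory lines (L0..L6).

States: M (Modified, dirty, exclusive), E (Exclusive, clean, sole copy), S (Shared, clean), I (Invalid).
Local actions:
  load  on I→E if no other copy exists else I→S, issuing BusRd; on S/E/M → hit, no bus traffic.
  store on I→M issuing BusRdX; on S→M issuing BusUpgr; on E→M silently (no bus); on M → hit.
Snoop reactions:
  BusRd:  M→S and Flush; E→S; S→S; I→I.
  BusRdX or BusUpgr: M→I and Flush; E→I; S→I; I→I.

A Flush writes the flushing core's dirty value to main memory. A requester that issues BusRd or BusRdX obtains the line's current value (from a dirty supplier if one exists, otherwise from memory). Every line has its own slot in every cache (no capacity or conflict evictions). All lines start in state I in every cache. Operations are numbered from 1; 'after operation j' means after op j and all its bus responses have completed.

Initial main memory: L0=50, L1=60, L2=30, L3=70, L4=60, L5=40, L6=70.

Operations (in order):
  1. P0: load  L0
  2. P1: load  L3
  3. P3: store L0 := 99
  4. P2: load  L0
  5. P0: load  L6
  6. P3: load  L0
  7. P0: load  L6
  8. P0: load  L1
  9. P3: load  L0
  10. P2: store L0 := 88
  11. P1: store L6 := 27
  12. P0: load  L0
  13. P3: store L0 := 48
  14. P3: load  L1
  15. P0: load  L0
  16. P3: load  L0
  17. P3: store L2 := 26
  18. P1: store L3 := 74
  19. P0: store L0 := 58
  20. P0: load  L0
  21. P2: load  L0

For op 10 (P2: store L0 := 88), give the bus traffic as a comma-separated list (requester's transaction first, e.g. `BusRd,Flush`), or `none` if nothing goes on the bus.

bus = BusUpgr

  op1 P0: load  L0 → E/I/I/I on L0; bus BusRd; mem=50
  op2 P1: load  L3 → I/E/I/I on L3; bus BusRd; mem=70
  op3 P3: store L0 := 99 → I/I/I/M on L0; bus BusRdX; mem=50
  op4 P2: load  L0 → I/I/S/S on L0; bus BusRd Flush; mem=99
  op5 P0: load  L6 → E/I/I/I on L6; bus BusRd; mem=70
  op6 P3: load  L0 → I/I/S/S on L0; bus (none); mem=99
  op7 P0: load  L6 → E/I/I/I on L6; bus (none); mem=70
  op8 P0: load  L1 → E/I/I/I on L1; bus BusRd; mem=60
  op9 P3: load  L0 → I/I/S/S on L0; bus (none); mem=99
  op10 P2: store L0 := 88 → I/I/M/I on L0; bus BusUpgr; mem=99
  op11 P1: store L6 := 27 → I/M/I/I on L6; bus BusRdX; mem=70
  op12 P0: load  L0 → S/I/S/I on L0; bus BusRd Flush; mem=88
  op13 P3: store L0 := 48 → I/I/I/M on L0; bus BusRdX; mem=88
  op14 P3: load  L1 → S/I/I/S on L1; bus BusRd; mem=60
  op15 P0: load  L0 → S/I/I/S on L0; bus BusRd Flush; mem=48
  op16 P3: load  L0 → S/I/I/S on L0; bus (none); mem=48
  op17 P3: store L2 := 26 → I/I/I/M on L2; bus BusRdX; mem=30
  op18 P1: store L3 := 74 → I/M/I/I on L3; bus (none); mem=70
  op19 P0: store L0 := 58 → M/I/I/I on L0; bus BusUpgr; mem=48
  op20 P0: load  L0 → M/I/I/I on L0; bus (none); mem=48
  op21 P2: load  L0 → S/I/S/I on L0; bus BusRd Flush; mem=58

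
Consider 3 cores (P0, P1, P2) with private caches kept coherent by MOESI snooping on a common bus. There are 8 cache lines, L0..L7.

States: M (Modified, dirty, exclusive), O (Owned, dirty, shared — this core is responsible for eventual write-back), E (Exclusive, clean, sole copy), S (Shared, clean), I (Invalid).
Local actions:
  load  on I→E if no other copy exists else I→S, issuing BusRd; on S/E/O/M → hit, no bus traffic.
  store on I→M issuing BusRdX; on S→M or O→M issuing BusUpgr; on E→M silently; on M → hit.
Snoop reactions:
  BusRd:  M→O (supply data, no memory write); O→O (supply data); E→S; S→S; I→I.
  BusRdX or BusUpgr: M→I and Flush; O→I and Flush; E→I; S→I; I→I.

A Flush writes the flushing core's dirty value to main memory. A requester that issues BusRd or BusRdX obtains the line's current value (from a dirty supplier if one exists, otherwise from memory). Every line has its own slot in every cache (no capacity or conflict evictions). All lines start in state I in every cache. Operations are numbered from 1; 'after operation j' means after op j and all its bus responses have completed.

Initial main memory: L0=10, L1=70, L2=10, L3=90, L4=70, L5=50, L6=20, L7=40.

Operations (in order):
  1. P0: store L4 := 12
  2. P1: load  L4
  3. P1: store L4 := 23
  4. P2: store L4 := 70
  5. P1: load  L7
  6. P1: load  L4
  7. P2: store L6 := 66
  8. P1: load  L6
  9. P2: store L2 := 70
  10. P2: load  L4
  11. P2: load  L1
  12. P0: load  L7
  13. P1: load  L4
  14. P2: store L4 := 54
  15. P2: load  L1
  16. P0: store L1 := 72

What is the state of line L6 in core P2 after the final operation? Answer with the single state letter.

1. P0: store L4 := 12  bus=[BusRdX]  L4: P0=M P1=I P2=I  mem[L4]=70
2. P1: load  L4  bus=[BusRd]  L4: P0=O P1=S P2=I  mem[L4]=70
3. P1: store L4 := 23  bus=[BusUpgr,Flush]  L4: P0=I P1=M P2=I  mem[L4]=12
4. P2: store L4 := 70  bus=[BusRdX,Flush]  L4: P0=I P1=I P2=M  mem[L4]=23
5. P1: load  L7  bus=[BusRd]  L7: P0=I P1=E P2=I  mem[L7]=40
6. P1: load  L4  bus=[BusRd]  L4: P0=I P1=S P2=O  mem[L4]=23
7. P2: store L6 := 66  bus=[BusRdX]  L6: P0=I P1=I P2=M  mem[L6]=20
8. P1: load  L6  bus=[BusRd]  L6: P0=I P1=S P2=O  mem[L6]=20
9. P2: store L2 := 70  bus=[BusRdX]  L2: P0=I P1=I P2=M  mem[L2]=10
10. P2: load  L4  bus=[-]  L4: P0=I P1=S P2=O  mem[L4]=23
11. P2: load  L1  bus=[BusRd]  L1: P0=I P1=I P2=E  mem[L1]=70
12. P0: load  L7  bus=[BusRd]  L7: P0=S P1=S P2=I  mem[L7]=40
13. P1: load  L4  bus=[-]  L4: P0=I P1=S P2=O  mem[L4]=23
14. P2: store L4 := 54  bus=[BusUpgr]  L4: P0=I P1=I P2=M  mem[L4]=23
15. P2: load  L1  bus=[-]  L1: P0=I P1=I P2=E  mem[L1]=70
16. P0: store L1 := 72  bus=[BusRdX]  L1: P0=M P1=I P2=I  mem[L1]=70

state = O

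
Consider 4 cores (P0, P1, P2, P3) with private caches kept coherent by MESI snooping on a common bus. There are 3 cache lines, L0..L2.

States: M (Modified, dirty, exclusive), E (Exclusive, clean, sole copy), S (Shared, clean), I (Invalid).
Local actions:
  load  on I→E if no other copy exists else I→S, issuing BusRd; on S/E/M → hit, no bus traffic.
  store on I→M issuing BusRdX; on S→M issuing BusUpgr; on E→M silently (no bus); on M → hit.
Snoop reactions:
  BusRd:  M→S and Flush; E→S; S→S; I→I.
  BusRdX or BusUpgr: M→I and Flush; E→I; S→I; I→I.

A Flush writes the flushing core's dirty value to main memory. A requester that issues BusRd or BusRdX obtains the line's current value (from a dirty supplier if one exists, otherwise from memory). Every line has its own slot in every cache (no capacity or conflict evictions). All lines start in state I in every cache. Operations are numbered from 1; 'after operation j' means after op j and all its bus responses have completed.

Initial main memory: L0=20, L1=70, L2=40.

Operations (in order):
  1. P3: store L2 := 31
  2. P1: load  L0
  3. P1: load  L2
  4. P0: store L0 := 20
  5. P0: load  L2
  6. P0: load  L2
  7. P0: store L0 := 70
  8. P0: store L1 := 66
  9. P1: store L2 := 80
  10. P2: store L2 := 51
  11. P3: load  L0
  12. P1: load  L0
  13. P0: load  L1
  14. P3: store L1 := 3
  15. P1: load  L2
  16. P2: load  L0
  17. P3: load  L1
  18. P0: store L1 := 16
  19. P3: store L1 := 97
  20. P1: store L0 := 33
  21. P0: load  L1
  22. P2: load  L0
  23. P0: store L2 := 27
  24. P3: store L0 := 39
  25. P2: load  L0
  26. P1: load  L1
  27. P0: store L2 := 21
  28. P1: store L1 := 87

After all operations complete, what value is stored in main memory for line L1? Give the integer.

memory[L1] = 97

1. P3: store L2 := 31  bus=[BusRdX]  L2: P0=I P1=I P2=I P3=M  mem[L2]=40
2. P1: load  L0  bus=[BusRd]  L0: P0=I P1=E P2=I P3=I  mem[L0]=20
3. P1: load  L2  bus=[BusRd,Flush]  L2: P0=I P1=S P2=I P3=S  mem[L2]=31
4. P0: store L0 := 20  bus=[BusRdX]  L0: P0=M P1=I P2=I P3=I  mem[L0]=20
5. P0: load  L2  bus=[BusRd]  L2: P0=S P1=S P2=I P3=S  mem[L2]=31
6. P0: load  L2  bus=[-]  L2: P0=S P1=S P2=I P3=S  mem[L2]=31
7. P0: store L0 := 70  bus=[-]  L0: P0=M P1=I P2=I P3=I  mem[L0]=20
8. P0: store L1 := 66  bus=[BusRdX]  L1: P0=M P1=I P2=I P3=I  mem[L1]=70
9. P1: store L2 := 80  bus=[BusUpgr]  L2: P0=I P1=M P2=I P3=I  mem[L2]=31
10. P2: store L2 := 51  bus=[BusRdX,Flush]  L2: P0=I P1=I P2=M P3=I  mem[L2]=80
11. P3: load  L0  bus=[BusRd,Flush]  L0: P0=S P1=I P2=I P3=S  mem[L0]=70
12. P1: load  L0  bus=[BusRd]  L0: P0=S P1=S P2=I P3=S  mem[L0]=70
13. P0: load  L1  bus=[-]  L1: P0=M P1=I P2=I P3=I  mem[L1]=70
14. P3: store L1 := 3  bus=[BusRdX,Flush]  L1: P0=I P1=I P2=I P3=M  mem[L1]=66
15. P1: load  L2  bus=[BusRd,Flush]  L2: P0=I P1=S P2=S P3=I  mem[L2]=51
16. P2: load  L0  bus=[BusRd]  L0: P0=S P1=S P2=S P3=S  mem[L0]=70
17. P3: load  L1  bus=[-]  L1: P0=I P1=I P2=I P3=M  mem[L1]=66
18. P0: store L1 := 16  bus=[BusRdX,Flush]  L1: P0=M P1=I P2=I P3=I  mem[L1]=3
19. P3: store L1 := 97  bus=[BusRdX,Flush]  L1: P0=I P1=I P2=I P3=M  mem[L1]=16
20. P1: store L0 := 33  bus=[BusUpgr]  L0: P0=I P1=M P2=I P3=I  mem[L0]=70
21. P0: load  L1  bus=[BusRd,Flush]  L1: P0=S P1=I P2=I P3=S  mem[L1]=97
22. P2: load  L0  bus=[BusRd,Flush]  L0: P0=I P1=S P2=S P3=I  mem[L0]=33
23. P0: store L2 := 27  bus=[BusRdX]  L2: P0=M P1=I P2=I P3=I  mem[L2]=51
24. P3: store L0 := 39  bus=[BusRdX]  L0: P0=I P1=I P2=I P3=M  mem[L0]=33
25. P2: load  L0  bus=[BusRd,Flush]  L0: P0=I P1=I P2=S P3=S  mem[L0]=39
26. P1: load  L1  bus=[BusRd]  L1: P0=S P1=S P2=I P3=S  mem[L1]=97
27. P0: store L2 := 21  bus=[-]  L2: P0=M P1=I P2=I P3=I  mem[L2]=51
28. P1: store L1 := 87  bus=[BusUpgr]  L1: P0=I P1=M P2=I P3=I  mem[L1]=97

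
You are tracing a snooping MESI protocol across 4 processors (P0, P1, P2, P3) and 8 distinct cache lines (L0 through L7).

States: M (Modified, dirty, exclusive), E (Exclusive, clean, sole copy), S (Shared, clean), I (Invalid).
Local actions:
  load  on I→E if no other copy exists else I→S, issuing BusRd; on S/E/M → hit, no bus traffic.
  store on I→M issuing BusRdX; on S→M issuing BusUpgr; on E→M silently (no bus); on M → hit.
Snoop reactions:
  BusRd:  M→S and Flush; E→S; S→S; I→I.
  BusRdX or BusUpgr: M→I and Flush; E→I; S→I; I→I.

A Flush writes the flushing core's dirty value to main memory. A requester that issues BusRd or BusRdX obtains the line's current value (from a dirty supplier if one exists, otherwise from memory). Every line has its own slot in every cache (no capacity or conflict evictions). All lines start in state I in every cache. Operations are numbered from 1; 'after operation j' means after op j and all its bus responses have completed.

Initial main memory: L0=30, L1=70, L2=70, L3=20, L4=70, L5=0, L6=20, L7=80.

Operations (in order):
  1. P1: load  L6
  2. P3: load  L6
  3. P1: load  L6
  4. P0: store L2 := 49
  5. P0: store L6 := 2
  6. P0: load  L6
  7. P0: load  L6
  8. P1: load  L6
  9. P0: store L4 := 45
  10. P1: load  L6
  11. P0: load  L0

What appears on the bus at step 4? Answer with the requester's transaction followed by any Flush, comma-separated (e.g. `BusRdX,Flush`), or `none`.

bus = BusRdX

  op1 P1: load  L6 → I/E/I/I on L6; bus BusRd; mem=20
  op2 P3: load  L6 → I/S/I/S on L6; bus BusRd; mem=20
  op3 P1: load  L6 → I/S/I/S on L6; bus (none); mem=20
  op4 P0: store L2 := 49 → M/I/I/I on L2; bus BusRdX; mem=70
  op5 P0: store L6 := 2 → M/I/I/I on L6; bus BusRdX; mem=20
  op6 P0: load  L6 → M/I/I/I on L6; bus (none); mem=20
  op7 P0: load  L6 → M/I/I/I on L6; bus (none); mem=20
  op8 P1: load  L6 → S/S/I/I on L6; bus BusRd Flush; mem=2
  op9 P0: store L4 := 45 → M/I/I/I on L4; bus BusRdX; mem=70
  op10 P1: load  L6 → S/S/I/I on L6; bus (none); mem=2
  op11 P0: load  L0 → E/I/I/I on L0; bus BusRd; mem=30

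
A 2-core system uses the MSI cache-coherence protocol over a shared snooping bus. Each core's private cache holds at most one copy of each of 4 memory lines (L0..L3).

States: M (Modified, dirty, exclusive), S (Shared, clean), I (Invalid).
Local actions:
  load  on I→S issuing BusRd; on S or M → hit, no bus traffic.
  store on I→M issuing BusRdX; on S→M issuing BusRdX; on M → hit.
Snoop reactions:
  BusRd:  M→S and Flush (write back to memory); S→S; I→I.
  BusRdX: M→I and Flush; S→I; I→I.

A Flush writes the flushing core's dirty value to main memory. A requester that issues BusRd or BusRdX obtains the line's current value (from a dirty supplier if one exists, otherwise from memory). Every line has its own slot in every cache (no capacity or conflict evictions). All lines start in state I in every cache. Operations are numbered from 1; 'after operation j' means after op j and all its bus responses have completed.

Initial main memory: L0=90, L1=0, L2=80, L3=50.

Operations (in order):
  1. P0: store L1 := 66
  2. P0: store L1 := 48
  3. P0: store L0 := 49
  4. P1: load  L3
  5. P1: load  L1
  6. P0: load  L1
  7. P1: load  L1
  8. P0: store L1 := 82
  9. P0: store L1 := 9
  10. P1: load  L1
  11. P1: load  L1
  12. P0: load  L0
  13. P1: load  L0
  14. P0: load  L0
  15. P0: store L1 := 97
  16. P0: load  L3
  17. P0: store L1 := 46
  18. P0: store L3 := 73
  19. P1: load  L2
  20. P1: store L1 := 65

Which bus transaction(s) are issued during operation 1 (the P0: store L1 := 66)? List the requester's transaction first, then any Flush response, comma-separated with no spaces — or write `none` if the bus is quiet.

step 1: P0: store L1 := 66  ⟶  MI  (L1)  txn=BusRdX  M[L1]=0
step 2: P0: store L1 := 48  ⟶  MI  (L1)  txn=∅  M[L1]=0
step 3: P0: store L0 := 49  ⟶  MI  (L0)  txn=BusRdX  M[L0]=90
step 4: P1: load  L3  ⟶  IS  (L3)  txn=BusRd  M[L3]=50
step 5: P1: load  L1  ⟶  SS  (L1)  txn=BusRd+Flush  M[L1]=48
step 6: P0: load  L1  ⟶  SS  (L1)  txn=∅  M[L1]=48
step 7: P1: load  L1  ⟶  SS  (L1)  txn=∅  M[L1]=48
step 8: P0: store L1 := 82  ⟶  MI  (L1)  txn=BusRdX  M[L1]=48
step 9: P0: store L1 := 9  ⟶  MI  (L1)  txn=∅  M[L1]=48
step 10: P1: load  L1  ⟶  SS  (L1)  txn=BusRd+Flush  M[L1]=9
step 11: P1: load  L1  ⟶  SS  (L1)  txn=∅  M[L1]=9
step 12: P0: load  L0  ⟶  MI  (L0)  txn=∅  M[L0]=90
step 13: P1: load  L0  ⟶  SS  (L0)  txn=BusRd+Flush  M[L0]=49
step 14: P0: load  L0  ⟶  SS  (L0)  txn=∅  M[L0]=49
step 15: P0: store L1 := 97  ⟶  MI  (L1)  txn=BusRdX  M[L1]=9
step 16: P0: load  L3  ⟶  SS  (L3)  txn=BusRd  M[L3]=50
step 17: P0: store L1 := 46  ⟶  MI  (L1)  txn=∅  M[L1]=9
step 18: P0: store L3 := 73  ⟶  MI  (L3)  txn=BusRdX  M[L3]=50
step 19: P1: load  L2  ⟶  IS  (L2)  txn=BusRd  M[L2]=80
step 20: P1: store L1 := 65  ⟶  IM  (L1)  txn=BusRdX+Flush  M[L1]=46

bus = BusRdX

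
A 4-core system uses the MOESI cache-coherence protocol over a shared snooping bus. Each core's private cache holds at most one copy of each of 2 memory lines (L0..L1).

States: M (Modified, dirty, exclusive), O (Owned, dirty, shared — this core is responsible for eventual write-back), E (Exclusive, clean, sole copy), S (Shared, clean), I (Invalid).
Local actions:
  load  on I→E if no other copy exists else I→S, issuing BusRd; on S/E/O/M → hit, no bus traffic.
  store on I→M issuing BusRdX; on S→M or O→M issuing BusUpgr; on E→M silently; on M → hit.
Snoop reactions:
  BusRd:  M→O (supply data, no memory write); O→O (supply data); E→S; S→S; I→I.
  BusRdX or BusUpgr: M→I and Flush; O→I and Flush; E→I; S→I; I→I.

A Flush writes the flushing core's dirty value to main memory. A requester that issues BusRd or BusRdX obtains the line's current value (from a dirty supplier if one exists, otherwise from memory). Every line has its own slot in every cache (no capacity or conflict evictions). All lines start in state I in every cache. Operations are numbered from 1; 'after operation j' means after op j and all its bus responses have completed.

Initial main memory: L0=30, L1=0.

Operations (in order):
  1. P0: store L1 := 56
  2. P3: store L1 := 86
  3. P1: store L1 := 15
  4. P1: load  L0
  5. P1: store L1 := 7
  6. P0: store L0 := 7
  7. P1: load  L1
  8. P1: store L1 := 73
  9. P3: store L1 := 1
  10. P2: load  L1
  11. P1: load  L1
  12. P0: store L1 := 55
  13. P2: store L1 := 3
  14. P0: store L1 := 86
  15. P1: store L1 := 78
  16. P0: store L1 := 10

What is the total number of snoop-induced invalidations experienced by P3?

invalidations = 2

  op1 P0: store L1 := 56 → M/I/I/I on L1; bus BusRdX; mem=0
  op2 P3: store L1 := 86 → I/I/I/M on L1; bus BusRdX Flush; mem=56
  op3 P1: store L1 := 15 → I/M/I/I on L1; bus BusRdX Flush; mem=86
  op4 P1: load  L0 → I/E/I/I on L0; bus BusRd; mem=30
  op5 P1: store L1 := 7 → I/M/I/I on L1; bus (none); mem=86
  op6 P0: store L0 := 7 → M/I/I/I on L0; bus BusRdX; mem=30
  op7 P1: load  L1 → I/M/I/I on L1; bus (none); mem=86
  op8 P1: store L1 := 73 → I/M/I/I on L1; bus (none); mem=86
  op9 P3: store L1 := 1 → I/I/I/M on L1; bus BusRdX Flush; mem=73
  op10 P2: load  L1 → I/I/S/O on L1; bus BusRd; mem=73
  op11 P1: load  L1 → I/S/S/O on L1; bus BusRd; mem=73
  op12 P0: store L1 := 55 → M/I/I/I on L1; bus BusRdX Flush; mem=1
  op13 P2: store L1 := 3 → I/I/M/I on L1; bus BusRdX Flush; mem=55
  op14 P0: store L1 := 86 → M/I/I/I on L1; bus BusRdX Flush; mem=3
  op15 P1: store L1 := 78 → I/M/I/I on L1; bus BusRdX Flush; mem=86
  op16 P0: store L1 := 10 → M/I/I/I on L1; bus BusRdX Flush; mem=78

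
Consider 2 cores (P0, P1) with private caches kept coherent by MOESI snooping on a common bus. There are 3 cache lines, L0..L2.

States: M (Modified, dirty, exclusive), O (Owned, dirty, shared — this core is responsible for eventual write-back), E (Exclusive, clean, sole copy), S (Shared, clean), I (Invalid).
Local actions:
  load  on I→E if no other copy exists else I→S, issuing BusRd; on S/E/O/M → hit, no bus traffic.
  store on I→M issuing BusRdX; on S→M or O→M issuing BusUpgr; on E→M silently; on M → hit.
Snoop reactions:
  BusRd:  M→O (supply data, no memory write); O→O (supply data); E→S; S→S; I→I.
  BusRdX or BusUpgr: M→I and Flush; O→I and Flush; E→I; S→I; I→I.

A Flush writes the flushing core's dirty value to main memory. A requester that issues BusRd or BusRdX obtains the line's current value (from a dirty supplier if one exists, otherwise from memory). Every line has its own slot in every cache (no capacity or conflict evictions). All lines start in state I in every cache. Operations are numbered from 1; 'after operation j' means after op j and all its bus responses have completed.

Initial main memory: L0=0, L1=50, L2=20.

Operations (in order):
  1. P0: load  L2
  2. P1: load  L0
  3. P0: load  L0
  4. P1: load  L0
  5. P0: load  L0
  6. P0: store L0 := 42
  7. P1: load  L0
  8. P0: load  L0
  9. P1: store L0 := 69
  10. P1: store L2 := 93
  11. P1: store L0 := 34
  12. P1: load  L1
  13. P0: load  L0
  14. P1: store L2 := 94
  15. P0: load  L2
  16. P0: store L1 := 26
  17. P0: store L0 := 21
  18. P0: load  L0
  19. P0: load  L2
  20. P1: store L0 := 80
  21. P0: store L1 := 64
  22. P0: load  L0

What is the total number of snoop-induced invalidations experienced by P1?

invalidations = 3

  op1 P0: load  L2 → E/I on L2; bus BusRd; mem=20
  op2 P1: load  L0 → I/E on L0; bus BusRd; mem=0
  op3 P0: load  L0 → S/S on L0; bus BusRd; mem=0
  op4 P1: load  L0 → S/S on L0; bus (none); mem=0
  op5 P0: load  L0 → S/S on L0; bus (none); mem=0
  op6 P0: store L0 := 42 → M/I on L0; bus BusUpgr; mem=0
  op7 P1: load  L0 → O/S on L0; bus BusRd; mem=0
  op8 P0: load  L0 → O/S on L0; bus (none); mem=0
  op9 P1: store L0 := 69 → I/M on L0; bus BusUpgr Flush; mem=42
  op10 P1: store L2 := 93 → I/M on L2; bus BusRdX; mem=20
  op11 P1: store L0 := 34 → I/M on L0; bus (none); mem=42
  op12 P1: load  L1 → I/E on L1; bus BusRd; mem=50
  op13 P0: load  L0 → S/O on L0; bus BusRd; mem=42
  op14 P1: store L2 := 94 → I/M on L2; bus (none); mem=20
  op15 P0: load  L2 → S/O on L2; bus BusRd; mem=20
  op16 P0: store L1 := 26 → M/I on L1; bus BusRdX; mem=50
  op17 P0: store L0 := 21 → M/I on L0; bus BusUpgr Flush; mem=34
  op18 P0: load  L0 → M/I on L0; bus (none); mem=34
  op19 P0: load  L2 → S/O on L2; bus (none); mem=20
  op20 P1: store L0 := 80 → I/M on L0; bus BusRdX Flush; mem=21
  op21 P0: store L1 := 64 → M/I on L1; bus (none); mem=50
  op22 P0: load  L0 → S/O on L0; bus BusRd; mem=21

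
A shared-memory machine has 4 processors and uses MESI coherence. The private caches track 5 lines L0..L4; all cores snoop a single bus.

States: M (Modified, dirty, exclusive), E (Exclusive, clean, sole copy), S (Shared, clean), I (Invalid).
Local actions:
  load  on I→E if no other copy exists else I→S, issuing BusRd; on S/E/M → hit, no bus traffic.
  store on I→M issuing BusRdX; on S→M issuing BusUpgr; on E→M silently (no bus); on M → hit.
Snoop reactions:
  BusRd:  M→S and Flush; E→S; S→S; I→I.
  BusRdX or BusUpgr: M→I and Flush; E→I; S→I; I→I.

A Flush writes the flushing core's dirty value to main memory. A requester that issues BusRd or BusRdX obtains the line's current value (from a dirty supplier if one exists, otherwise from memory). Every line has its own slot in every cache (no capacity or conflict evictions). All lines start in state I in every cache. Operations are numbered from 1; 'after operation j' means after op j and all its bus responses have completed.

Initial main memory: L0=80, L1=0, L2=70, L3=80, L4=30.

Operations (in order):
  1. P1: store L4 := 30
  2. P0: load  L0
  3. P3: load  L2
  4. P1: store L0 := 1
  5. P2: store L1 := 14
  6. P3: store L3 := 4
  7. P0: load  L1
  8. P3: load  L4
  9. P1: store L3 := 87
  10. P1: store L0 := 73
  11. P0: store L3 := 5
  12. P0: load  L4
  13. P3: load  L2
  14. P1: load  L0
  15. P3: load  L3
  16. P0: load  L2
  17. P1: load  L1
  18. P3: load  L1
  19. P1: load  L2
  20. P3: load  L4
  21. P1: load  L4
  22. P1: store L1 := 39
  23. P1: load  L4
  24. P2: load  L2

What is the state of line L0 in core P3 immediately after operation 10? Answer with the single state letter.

step 1: P1: store L4 := 30  ⟶  IMII  (L4)  txn=BusRdX  M[L4]=30
step 2: P0: load  L0  ⟶  EIII  (L0)  txn=BusRd  M[L0]=80
step 3: P3: load  L2  ⟶  IIIE  (L2)  txn=BusRd  M[L2]=70
step 4: P1: store L0 := 1  ⟶  IMII  (L0)  txn=BusRdX  M[L0]=80
step 5: P2: store L1 := 14  ⟶  IIMI  (L1)  txn=BusRdX  M[L1]=0
step 6: P3: store L3 := 4  ⟶  IIIM  (L3)  txn=BusRdX  M[L3]=80
step 7: P0: load  L1  ⟶  SISI  (L1)  txn=BusRd+Flush  M[L1]=14
step 8: P3: load  L4  ⟶  ISIS  (L4)  txn=BusRd+Flush  M[L4]=30
step 9: P1: store L3 := 87  ⟶  IMII  (L3)  txn=BusRdX+Flush  M[L3]=4
step 10: P1: store L0 := 73  ⟶  IMII  (L0)  txn=∅  M[L0]=80
step 11: P0: store L3 := 5  ⟶  MIII  (L3)  txn=BusRdX+Flush  M[L3]=87
step 12: P0: load  L4  ⟶  SSIS  (L4)  txn=BusRd  M[L4]=30
step 13: P3: load  L2  ⟶  IIIE  (L2)  txn=∅  M[L2]=70
step 14: P1: load  L0  ⟶  IMII  (L0)  txn=∅  M[L0]=80
step 15: P3: load  L3  ⟶  SIIS  (L3)  txn=BusRd+Flush  M[L3]=5
step 16: P0: load  L2  ⟶  SIIS  (L2)  txn=BusRd  M[L2]=70
step 17: P1: load  L1  ⟶  SSSI  (L1)  txn=BusRd  M[L1]=14
step 18: P3: load  L1  ⟶  SSSS  (L1)  txn=BusRd  M[L1]=14
step 19: P1: load  L2  ⟶  SSIS  (L2)  txn=BusRd  M[L2]=70
step 20: P3: load  L4  ⟶  SSIS  (L4)  txn=∅  M[L4]=30
step 21: P1: load  L4  ⟶  SSIS  (L4)  txn=∅  M[L4]=30
step 22: P1: store L1 := 39  ⟶  IMII  (L1)  txn=BusUpgr  M[L1]=14
step 23: P1: load  L4  ⟶  SSIS  (L4)  txn=∅  M[L4]=30
step 24: P2: load  L2  ⟶  SSSS  (L2)  txn=BusRd  M[L2]=70

state = I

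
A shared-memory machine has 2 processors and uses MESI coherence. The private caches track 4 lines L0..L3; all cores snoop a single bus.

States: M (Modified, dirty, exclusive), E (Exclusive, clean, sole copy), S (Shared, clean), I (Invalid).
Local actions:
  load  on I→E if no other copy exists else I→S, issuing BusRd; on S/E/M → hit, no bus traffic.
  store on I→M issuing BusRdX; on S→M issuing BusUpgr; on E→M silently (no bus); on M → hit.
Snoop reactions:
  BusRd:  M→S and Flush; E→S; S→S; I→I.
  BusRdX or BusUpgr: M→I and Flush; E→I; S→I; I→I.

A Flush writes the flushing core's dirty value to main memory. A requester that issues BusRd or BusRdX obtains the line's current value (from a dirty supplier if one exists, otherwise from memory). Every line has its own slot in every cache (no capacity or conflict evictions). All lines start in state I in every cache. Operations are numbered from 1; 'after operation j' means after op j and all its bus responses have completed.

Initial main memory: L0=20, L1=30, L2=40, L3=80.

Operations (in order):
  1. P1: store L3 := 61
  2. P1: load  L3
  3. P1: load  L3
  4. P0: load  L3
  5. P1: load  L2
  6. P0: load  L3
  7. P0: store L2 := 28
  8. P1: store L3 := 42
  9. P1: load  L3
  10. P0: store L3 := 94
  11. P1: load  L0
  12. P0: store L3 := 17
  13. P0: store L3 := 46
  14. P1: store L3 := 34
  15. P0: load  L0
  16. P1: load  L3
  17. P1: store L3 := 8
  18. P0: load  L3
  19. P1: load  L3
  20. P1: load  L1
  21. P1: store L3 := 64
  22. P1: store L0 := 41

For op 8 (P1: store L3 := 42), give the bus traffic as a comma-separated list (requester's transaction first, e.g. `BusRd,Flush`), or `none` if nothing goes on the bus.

bus = BusUpgr

step 1: P1: store L3 := 61  ⟶  IM  (L3)  txn=BusRdX  M[L3]=80
step 2: P1: load  L3  ⟶  IM  (L3)  txn=∅  M[L3]=80
step 3: P1: load  L3  ⟶  IM  (L3)  txn=∅  M[L3]=80
step 4: P0: load  L3  ⟶  SS  (L3)  txn=BusRd+Flush  M[L3]=61
step 5: P1: load  L2  ⟶  IE  (L2)  txn=BusRd  M[L2]=40
step 6: P0: load  L3  ⟶  SS  (L3)  txn=∅  M[L3]=61
step 7: P0: store L2 := 28  ⟶  MI  (L2)  txn=BusRdX  M[L2]=40
step 8: P1: store L3 := 42  ⟶  IM  (L3)  txn=BusUpgr  M[L3]=61
step 9: P1: load  L3  ⟶  IM  (L3)  txn=∅  M[L3]=61
step 10: P0: store L3 := 94  ⟶  MI  (L3)  txn=BusRdX+Flush  M[L3]=42
step 11: P1: load  L0  ⟶  IE  (L0)  txn=BusRd  M[L0]=20
step 12: P0: store L3 := 17  ⟶  MI  (L3)  txn=∅  M[L3]=42
step 13: P0: store L3 := 46  ⟶  MI  (L3)  txn=∅  M[L3]=42
step 14: P1: store L3 := 34  ⟶  IM  (L3)  txn=BusRdX+Flush  M[L3]=46
step 15: P0: load  L0  ⟶  SS  (L0)  txn=BusRd  M[L0]=20
step 16: P1: load  L3  ⟶  IM  (L3)  txn=∅  M[L3]=46
step 17: P1: store L3 := 8  ⟶  IM  (L3)  txn=∅  M[L3]=46
step 18: P0: load  L3  ⟶  SS  (L3)  txn=BusRd+Flush  M[L3]=8
step 19: P1: load  L3  ⟶  SS  (L3)  txn=∅  M[L3]=8
step 20: P1: load  L1  ⟶  IE  (L1)  txn=BusRd  M[L1]=30
step 21: P1: store L3 := 64  ⟶  IM  (L3)  txn=BusUpgr  M[L3]=8
step 22: P1: store L0 := 41  ⟶  IM  (L0)  txn=BusUpgr  M[L0]=20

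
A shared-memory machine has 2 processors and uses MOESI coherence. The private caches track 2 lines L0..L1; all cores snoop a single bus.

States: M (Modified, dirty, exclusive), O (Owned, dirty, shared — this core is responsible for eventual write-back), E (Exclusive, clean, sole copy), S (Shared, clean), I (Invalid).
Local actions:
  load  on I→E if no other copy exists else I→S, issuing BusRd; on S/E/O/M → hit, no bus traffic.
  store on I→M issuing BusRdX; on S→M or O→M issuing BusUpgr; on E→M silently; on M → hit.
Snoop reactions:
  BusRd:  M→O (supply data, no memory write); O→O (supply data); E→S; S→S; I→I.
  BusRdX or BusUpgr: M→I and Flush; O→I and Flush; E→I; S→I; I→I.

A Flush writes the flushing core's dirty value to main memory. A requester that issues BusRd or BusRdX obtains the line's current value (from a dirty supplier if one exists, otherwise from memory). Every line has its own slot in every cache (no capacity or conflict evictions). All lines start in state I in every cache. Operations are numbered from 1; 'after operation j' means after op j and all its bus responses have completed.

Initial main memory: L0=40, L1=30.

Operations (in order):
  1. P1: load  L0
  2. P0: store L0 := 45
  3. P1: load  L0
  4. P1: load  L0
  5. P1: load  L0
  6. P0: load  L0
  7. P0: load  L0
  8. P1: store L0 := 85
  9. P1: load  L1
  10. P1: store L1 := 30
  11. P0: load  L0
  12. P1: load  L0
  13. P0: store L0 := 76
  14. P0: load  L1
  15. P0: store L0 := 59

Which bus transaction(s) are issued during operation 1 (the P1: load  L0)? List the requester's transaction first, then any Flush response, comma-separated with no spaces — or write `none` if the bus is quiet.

[1] P1: load  L0 | P0:I, P1:E(40) | bus: BusRd
[2] P0: store L0 := 45 | P0:M(45), P1:I | bus: BusRdX
[3] P1: load  L0 | P0:O(45), P1:S(45) | bus: BusRd
[4] P1: load  L0 | P0:O(45), P1:S(45) | bus: none
[5] P1: load  L0 | P0:O(45), P1:S(45) | bus: none
[6] P0: load  L0 | P0:O(45), P1:S(45) | bus: none
[7] P0: load  L0 | P0:O(45), P1:S(45) | bus: none
[8] P1: store L0 := 85 | P0:I, P1:M(85) | bus: BusUpgr,Flush
[9] P1: load  L1 | P0:I, P1:E(30) | bus: BusRd
[10] P1: store L1 := 30 | P0:I, P1:M(30) | bus: none
[11] P0: load  L0 | P0:S(85), P1:O(85) | bus: BusRd
[12] P1: load  L0 | P0:S(85), P1:O(85) | bus: none
[13] P0: store L0 := 76 | P0:M(76), P1:I | bus: BusUpgr,Flush
[14] P0: load  L1 | P0:S(30), P1:O(30) | bus: BusRd
[15] P0: store L0 := 59 | P0:M(59), P1:I | bus: none

bus = BusRd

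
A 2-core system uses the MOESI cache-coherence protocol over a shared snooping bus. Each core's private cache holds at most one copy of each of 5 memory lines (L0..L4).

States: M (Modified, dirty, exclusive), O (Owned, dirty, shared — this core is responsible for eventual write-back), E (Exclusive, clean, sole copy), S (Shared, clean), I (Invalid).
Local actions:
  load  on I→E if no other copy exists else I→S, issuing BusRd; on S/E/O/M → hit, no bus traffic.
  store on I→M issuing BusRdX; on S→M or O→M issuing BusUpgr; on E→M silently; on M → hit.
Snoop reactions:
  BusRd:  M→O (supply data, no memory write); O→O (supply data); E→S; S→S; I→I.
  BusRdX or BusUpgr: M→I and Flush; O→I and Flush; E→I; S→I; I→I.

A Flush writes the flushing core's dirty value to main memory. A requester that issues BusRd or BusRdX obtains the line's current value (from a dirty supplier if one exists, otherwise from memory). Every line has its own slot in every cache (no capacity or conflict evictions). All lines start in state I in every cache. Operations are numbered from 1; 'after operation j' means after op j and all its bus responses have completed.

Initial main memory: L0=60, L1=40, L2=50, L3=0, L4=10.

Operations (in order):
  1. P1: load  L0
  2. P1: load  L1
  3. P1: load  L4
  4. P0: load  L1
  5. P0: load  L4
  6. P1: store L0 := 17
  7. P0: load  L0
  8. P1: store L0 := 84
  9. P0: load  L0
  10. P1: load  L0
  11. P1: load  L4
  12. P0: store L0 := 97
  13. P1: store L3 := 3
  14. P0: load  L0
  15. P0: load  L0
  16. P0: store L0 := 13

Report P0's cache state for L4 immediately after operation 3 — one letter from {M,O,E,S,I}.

state = I

1. P1: load  L0  bus=[BusRd]  L0: P0=I P1=E  mem[L0]=60
2. P1: load  L1  bus=[BusRd]  L1: P0=I P1=E  mem[L1]=40
3. P1: load  L4  bus=[BusRd]  L4: P0=I P1=E  mem[L4]=10
4. P0: load  L1  bus=[BusRd]  L1: P0=S P1=S  mem[L1]=40
5. P0: load  L4  bus=[BusRd]  L4: P0=S P1=S  mem[L4]=10
6. P1: store L0 := 17  bus=[-]  L0: P0=I P1=M  mem[L0]=60
7. P0: load  L0  bus=[BusRd]  L0: P0=S P1=O  mem[L0]=60
8. P1: store L0 := 84  bus=[BusUpgr]  L0: P0=I P1=M  mem[L0]=60
9. P0: load  L0  bus=[BusRd]  L0: P0=S P1=O  mem[L0]=60
10. P1: load  L0  bus=[-]  L0: P0=S P1=O  mem[L0]=60
11. P1: load  L4  bus=[-]  L4: P0=S P1=S  mem[L4]=10
12. P0: store L0 := 97  bus=[BusUpgr,Flush]  L0: P0=M P1=I  mem[L0]=84
13. P1: store L3 := 3  bus=[BusRdX]  L3: P0=I P1=M  mem[L3]=0
14. P0: load  L0  bus=[-]  L0: P0=M P1=I  mem[L0]=84
15. P0: load  L0  bus=[-]  L0: P0=M P1=I  mem[L0]=84
16. P0: store L0 := 13  bus=[-]  L0: P0=M P1=I  mem[L0]=84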